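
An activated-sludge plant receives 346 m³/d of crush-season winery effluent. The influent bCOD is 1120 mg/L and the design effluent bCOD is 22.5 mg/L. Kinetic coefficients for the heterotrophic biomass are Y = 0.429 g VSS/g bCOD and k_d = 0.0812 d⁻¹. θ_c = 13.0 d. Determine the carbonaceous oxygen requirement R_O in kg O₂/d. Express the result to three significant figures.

Y_obs = Y / (1 + k_d θ_c) = 0.429 / (1 + 0.0812 × 13.0) = 0.429 / 2.056 = 0.2087.
ΔS = 1120 − 22.5 = 1098 mg/L, so the substrate removal rate is 346 × 1098/1000 = 379.7 kg bCOD/d.
P_X = Y_obs·Q·(S₀ − S) = 0.2087 × 379.7 = 79.25 kg VSS/d.
R_O = Q·ΔS − 1.42 P_X = 379.7 − 112.5 = 267.2 kg O₂/d.

R_O ≈ 267 kg O₂/d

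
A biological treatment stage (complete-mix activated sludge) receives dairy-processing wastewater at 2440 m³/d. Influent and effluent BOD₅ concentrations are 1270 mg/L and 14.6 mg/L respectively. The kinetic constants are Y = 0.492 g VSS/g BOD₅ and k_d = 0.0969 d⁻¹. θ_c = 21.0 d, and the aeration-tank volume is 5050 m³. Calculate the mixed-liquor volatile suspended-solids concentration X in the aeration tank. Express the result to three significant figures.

X ≈ 2070 mg/L

Solving the biomass balance for X: X = Y Q (S₀−S) θ_c / [V (1+k_d θ_c)] = 0.492 × 2440 × (1270 − 14.6) × 21.0 / [5050 × (1 + 0.0969 × 21.0)] = 2065 mg/L.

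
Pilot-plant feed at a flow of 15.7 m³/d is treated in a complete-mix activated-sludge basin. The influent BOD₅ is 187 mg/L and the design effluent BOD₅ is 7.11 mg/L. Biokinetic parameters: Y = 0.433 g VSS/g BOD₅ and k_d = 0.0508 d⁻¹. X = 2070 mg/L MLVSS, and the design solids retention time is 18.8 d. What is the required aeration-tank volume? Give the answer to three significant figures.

V ≈ 5.68 m³

From the SRT design equation V = Y Q (S₀−S) θ_c / [X (1 + k_d θ_c)] = 0.433 × 15.7 × (187 − 7.11) × 18.8 / [2070 × (1 + 0.0508 × 18.8)] = 2.3×10^4 / 4047 = 5.681 m³.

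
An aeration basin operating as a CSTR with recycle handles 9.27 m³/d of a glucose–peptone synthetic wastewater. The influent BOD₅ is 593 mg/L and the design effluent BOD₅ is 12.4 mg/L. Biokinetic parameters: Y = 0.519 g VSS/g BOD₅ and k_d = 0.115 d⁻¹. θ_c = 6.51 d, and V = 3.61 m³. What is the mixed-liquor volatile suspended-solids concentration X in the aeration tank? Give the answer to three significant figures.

Solving the biomass balance for X: X = Y Q (S₀−S) θ_c / [V (1+k_d θ_c)] = 0.519 × 9.27 × (593 − 12.4) × 6.51 / [3.61 × (1 + 0.115 × 6.51)] = 2881 mg/L.

X ≈ 2880 mg/L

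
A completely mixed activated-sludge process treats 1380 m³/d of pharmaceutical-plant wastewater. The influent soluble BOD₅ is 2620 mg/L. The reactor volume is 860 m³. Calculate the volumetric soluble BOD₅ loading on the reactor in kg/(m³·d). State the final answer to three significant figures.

Applied soluble BOD₅ load per unit volume = Q·S₀/V = (1380 × 2620/1000)/860.0 = 4.204 kg soluble BOD₅·m⁻³·d⁻¹.

L_v ≈ 4.20 kg soluble BOD₅/(m³·d)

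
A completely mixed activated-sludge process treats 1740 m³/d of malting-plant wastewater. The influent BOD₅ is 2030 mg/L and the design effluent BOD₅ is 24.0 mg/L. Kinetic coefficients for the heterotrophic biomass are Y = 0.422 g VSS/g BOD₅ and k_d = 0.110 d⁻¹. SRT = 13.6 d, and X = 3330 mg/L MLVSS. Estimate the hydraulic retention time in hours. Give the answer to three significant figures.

Rearranging the biomass balance for a CMAS with decay, V = Y·Q·ΔS·θ_c / [X·(1+k_d θ_c)] = 0.422 × 1740 × (2030 − 24.0) × 13.6 / [3330 × (1 + 0.110 × 13.6)] = 2×10^7 / 8312 = 2410 m³.
τ = V/Q = 2410/1740 = 1.385 d, or 33.24 h.

τ ≈ 33.2 h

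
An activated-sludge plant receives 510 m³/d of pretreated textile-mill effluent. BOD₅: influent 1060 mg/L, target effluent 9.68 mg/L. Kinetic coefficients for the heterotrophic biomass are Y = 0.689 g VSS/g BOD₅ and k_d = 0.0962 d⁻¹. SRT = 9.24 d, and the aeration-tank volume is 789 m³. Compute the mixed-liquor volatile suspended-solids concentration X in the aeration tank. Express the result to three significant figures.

Solving the biomass balance for X: X = Y Q (S₀−S) θ_c / [V (1+k_d θ_c)] = 0.689 × 510 × (1060 − 9.68) × 9.24 / [789 × (1 + 0.0962 × 9.24)] = 2288 mg/L.

X ≈ 2290 mg/L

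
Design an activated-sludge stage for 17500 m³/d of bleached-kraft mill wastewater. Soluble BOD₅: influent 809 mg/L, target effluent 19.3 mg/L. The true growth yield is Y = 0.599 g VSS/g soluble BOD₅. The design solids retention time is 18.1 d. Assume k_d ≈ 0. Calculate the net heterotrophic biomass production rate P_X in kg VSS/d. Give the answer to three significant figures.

With endogenous decay neglected, the observed yield equals the true yield: Y_obs = Y = 0.599 g VSS/g soluble BOD₅.
Mass of soluble BOD₅ removed per day: Q(S₀ − S) = 17500 × 789.7 g/m³ = 13820 kg/d.
Net biomass production P_X = Y_obs × Q·(S₀ − S) = 0.5990 × 13820 = 8278 kg VSS/d.

P_X ≈ 8280 kg VSS/d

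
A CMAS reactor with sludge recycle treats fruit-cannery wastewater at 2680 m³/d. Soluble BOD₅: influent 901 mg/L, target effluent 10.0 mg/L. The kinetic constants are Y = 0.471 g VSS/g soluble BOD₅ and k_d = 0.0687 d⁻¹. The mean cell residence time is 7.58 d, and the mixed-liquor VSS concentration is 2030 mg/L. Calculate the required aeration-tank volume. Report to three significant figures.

V ≈ 2760 m³

Steady-state biomass mass balance: V·X·(1 + k_d·θ_c) = Y·Q·(S₀ − S)·θ_c, so V = 0.471 × 2680 × (901 − 10.0) × 7.58 / [2030 × (1 + 0.0687 × 7.58)] = 8.53×10^6 / 3087 = 2762 m³.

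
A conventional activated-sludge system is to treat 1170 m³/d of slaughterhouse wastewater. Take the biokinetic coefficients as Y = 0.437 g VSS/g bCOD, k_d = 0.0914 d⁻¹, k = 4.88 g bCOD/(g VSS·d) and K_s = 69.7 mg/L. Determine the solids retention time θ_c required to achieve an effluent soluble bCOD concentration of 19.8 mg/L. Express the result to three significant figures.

At the target effluent, Y k S/(K_s+S) = 0.437×4.88×19.8/89.50 = 0.4718 d⁻¹.
Then 1/θ_c = μ − k_d = 0.4718 − 0.0914 = 0.3804 d⁻¹, giving θ_c = 2.629 d.

θ_c ≈ 2.63 d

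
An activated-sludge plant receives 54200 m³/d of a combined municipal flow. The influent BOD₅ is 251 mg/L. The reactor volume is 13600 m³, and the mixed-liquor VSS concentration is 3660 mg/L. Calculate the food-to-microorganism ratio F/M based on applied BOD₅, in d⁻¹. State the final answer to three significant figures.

F/M ≈ 0.273 d⁻¹

F/M = applied load / biomass = Q·S₀/(V·X) = 54200 × 251 / (13600 × 3660) = 0.2733 d⁻¹.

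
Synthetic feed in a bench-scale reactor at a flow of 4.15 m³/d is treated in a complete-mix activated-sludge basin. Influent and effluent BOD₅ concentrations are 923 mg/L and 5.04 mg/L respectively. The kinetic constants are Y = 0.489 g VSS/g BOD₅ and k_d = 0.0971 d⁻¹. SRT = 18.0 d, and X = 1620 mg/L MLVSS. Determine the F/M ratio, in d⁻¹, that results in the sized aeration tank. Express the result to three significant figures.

F/M ≈ 0.314 d⁻¹

From the SRT design equation V = Y Q (S₀−S) θ_c / [X (1 + k_d θ_c)] = 0.489 × 4.15 × (923 − 5.04) × 18.0 / [1620 × (1 + 0.0971 × 18.0)] = 3.35×10^4 / 4451 = 7.533 m³.
Food-to-microorganism ratio F/M = Q S₀ / (V X) = 4.15 × 923 / (7.533 × 1620) = 0.3139 d⁻¹.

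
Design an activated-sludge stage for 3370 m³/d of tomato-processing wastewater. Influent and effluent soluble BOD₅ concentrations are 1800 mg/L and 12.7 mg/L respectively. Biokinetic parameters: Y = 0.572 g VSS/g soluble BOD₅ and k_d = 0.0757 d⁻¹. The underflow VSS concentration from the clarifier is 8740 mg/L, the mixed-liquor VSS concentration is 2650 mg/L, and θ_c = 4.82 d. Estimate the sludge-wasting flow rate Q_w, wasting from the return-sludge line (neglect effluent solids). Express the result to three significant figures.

From the SRT design equation V = Y Q (S₀−S) θ_c / [X (1 + k_d θ_c)] = 0.572 × 3370 × (1800 − 12.7) × 4.82 / [2650 × (1 + 0.0757 × 4.82)] = 1.66×10^7 / 3617 = 4591 m³.
Q_w = (V·X)/(θ_c X_r) = 4591 × 2650 / (4.82 × 8740) = 288.8 m³/d.

Q_w ≈ 289 m³/d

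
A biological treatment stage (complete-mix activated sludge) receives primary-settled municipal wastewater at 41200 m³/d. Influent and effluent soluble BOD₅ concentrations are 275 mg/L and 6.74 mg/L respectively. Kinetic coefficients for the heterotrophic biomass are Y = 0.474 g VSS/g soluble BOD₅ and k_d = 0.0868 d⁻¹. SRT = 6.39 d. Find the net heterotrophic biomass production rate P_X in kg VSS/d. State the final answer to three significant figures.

Y_obs = Y / (1 + k_d θ_c) = 0.474 / (1 + 0.0868 × 6.39) = 0.474 / 1.555 = 0.3049.
ΔS = 275 − 6.74 = 268.3 mg/L, so the substrate removal rate is 41200 × 268.3/1000 = 11052 kg soluble BOD₅/d.
Biomass produced: P_X = Y_obs·Q·ΔS = 0.3049 × 11052 ≈ 3370 kg VSS/d.

P_X ≈ 3370 kg VSS/d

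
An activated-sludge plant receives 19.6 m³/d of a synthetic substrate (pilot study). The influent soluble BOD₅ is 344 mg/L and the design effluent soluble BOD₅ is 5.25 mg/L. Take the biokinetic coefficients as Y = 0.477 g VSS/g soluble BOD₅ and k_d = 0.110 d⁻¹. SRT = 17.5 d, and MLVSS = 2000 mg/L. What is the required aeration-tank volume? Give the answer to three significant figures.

Rearranging the biomass balance for a CMAS with decay, V = Y·Q·ΔS·θ_c / [X·(1+k_d θ_c)] = 0.477 × 19.6 × (344 − 5.25) × 17.5 / [2000 × (1 + 0.110 × 17.5)] = 5.54×10^4 / 5850 = 9.474 m³.

V ≈ 9.47 m³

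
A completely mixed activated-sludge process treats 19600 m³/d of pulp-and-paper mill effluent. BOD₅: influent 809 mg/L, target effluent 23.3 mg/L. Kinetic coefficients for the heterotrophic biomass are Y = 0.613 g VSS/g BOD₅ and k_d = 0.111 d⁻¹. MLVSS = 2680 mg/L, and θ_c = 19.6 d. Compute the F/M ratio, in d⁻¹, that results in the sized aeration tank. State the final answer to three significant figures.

F/M ≈ 0.272 d⁻¹

From the SRT design equation V = Y Q (S₀−S) θ_c / [X (1 + k_d θ_c)] = 0.613 × 19600 × (809 − 23.3) × 19.6 / [2680 × (1 + 0.111 × 19.6)] = 1.85×10^8 / 8511 = 21740 m³.
F/M = Q·S₀ / (V·X) = 19600 × 809 / (21740 × 2680) = 0.2721 g BOD₅·(g VSS·d)⁻¹.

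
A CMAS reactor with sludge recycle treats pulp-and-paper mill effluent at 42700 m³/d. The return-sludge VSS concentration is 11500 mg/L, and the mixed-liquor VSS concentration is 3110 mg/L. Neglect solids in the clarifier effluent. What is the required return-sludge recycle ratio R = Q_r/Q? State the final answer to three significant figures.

R ≈ 0.371

Solids balance on the clarifier gives (1+R)X = R·X_r, so R = X/(X_r − X) = 3110 / (11500 − 3110) = 0.3707.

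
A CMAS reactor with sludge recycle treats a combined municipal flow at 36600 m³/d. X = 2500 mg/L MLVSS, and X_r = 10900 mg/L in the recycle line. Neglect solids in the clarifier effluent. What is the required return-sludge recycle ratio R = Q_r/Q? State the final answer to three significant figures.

R = Q_r/Q = X/(X_r − X) = 2500 / (10900 − 2500) = 0.2976.

R ≈ 0.298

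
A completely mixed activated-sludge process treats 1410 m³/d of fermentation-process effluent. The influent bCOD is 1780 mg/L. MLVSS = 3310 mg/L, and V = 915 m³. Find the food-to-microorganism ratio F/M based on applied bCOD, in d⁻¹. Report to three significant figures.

F/M = applied load / biomass = Q·S₀/(V·X) = 1410 × 1780 / (915.0 × 3310) = 0.8287 d⁻¹.

F/M ≈ 0.829 d⁻¹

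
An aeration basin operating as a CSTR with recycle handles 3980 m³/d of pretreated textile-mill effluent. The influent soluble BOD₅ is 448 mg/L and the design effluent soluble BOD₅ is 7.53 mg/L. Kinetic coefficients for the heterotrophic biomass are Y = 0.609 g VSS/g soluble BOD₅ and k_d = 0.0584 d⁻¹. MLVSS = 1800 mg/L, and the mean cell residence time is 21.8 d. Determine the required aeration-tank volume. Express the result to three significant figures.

Rearranging the biomass balance for a CMAS with decay, V = Y·Q·ΔS·θ_c / [X·(1+k_d θ_c)] = 0.609 × 3980 × (448 − 7.53) × 21.8 / [1800 × (1 + 0.0584 × 21.8)] = 2.33×10^7 / 4092 = 5688 m³.

V ≈ 5690 m³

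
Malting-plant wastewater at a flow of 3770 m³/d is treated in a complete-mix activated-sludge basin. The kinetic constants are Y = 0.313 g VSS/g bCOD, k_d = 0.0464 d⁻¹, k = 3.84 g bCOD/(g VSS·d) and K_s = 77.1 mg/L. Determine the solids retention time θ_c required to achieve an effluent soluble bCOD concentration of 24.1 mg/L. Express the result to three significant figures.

θ_c ≈ 4.17 d

Specific growth rate at S = 24.1 mg/L: μ = YkS/(K_s+S) = 0.313·3.84·24.1/(77.1+24.1) = 0.2862 d⁻¹.
Then 1/θ_c = μ − k_d = 0.2862 − 0.0464 = 0.2398 d⁻¹, giving θ_c = 4.170 d.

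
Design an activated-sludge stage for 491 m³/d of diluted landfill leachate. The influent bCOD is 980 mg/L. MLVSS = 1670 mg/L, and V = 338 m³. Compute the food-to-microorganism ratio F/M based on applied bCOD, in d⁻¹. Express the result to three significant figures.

F/M = applied load / biomass = Q·S₀/(V·X) = 491 × 980 / (338.0 × 1670) = 0.8525 d⁻¹.

F/M ≈ 0.852 d⁻¹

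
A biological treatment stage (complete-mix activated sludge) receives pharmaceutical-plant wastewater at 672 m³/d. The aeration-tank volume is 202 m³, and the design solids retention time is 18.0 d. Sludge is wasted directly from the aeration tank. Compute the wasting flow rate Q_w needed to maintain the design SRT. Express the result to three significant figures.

Q_w ≈ 11.2 m³/d

For wasting at MLVSS concentration, Q_w = V/θ_c = 202.0/18.0 = 11.22 m³/d.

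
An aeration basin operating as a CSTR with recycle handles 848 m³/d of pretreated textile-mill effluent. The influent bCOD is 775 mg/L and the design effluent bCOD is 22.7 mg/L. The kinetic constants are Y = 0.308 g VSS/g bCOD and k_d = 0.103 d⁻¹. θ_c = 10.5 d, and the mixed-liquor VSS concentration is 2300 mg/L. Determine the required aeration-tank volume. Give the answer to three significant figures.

Rearranging the biomass balance for a CMAS with decay, V = Y·Q·ΔS·θ_c / [X·(1+k_d θ_c)] = 0.308 × 848 × (775 − 22.7) × 10.5 / [2300 × (1 + 0.103 × 10.5)] = 2.06×10^6 / 4787 = 430.9 m³.

V ≈ 431 m³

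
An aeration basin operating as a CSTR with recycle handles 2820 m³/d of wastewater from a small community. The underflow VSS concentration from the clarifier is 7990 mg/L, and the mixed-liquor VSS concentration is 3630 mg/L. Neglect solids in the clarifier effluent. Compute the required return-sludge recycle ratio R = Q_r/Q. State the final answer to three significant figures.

R = Q_r/Q = X/(X_r − X) = 3630 / (7990 − 3630) = 0.8326.

R ≈ 0.833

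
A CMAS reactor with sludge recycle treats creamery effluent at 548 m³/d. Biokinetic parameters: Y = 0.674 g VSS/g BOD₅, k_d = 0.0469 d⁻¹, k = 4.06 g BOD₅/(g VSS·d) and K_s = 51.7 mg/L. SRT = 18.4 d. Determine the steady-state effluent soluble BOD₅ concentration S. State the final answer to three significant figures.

S ≈ 1.99 mg/L

Effluent substrate depends only on kinetics and SRT: S = K_s(1 + k_d θ_c) / [θ_c(Yk − k_d) − 1] = 51.7 × (1 + 0.0469 × 18.4) / [18.4 × (0.674 × 4.06 − 0.0469) − 1] = 96.32 / 48.49 = 1.986 mg/L.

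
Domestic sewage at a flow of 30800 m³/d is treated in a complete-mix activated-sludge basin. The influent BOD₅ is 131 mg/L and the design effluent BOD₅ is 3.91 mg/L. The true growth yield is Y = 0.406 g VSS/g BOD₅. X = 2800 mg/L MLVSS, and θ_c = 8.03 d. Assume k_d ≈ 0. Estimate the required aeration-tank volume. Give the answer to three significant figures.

V ≈ 4560 m³

With k_d = 0 the design equation reduces to V = Y Q (S₀−S) θ_c / X = 0.406 × 30800 × (131 − 3.91) × 8.03 / 2800 = 4558 m³.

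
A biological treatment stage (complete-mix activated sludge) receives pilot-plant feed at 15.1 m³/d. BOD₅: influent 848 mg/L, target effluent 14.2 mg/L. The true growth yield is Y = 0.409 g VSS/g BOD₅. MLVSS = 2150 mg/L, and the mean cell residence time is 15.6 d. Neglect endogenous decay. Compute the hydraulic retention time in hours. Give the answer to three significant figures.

τ ≈ 59.4 h

Biomass mass balance (decay neglected): V·X = Y·Q·(S₀ − S)·θ_c, so V = 0.409 × 15.1 × (848 − 14.2) × 15.6 / 2150 = 37.36 m³.
Hydraulic retention time τ = V/Q = 37.36 / 15.1 = 2.474 d = 59.39 h.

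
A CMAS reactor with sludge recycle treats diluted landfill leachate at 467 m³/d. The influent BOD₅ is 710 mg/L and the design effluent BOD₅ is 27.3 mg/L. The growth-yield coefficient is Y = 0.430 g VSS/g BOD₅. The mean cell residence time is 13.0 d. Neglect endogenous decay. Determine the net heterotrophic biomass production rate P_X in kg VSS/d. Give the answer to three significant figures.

No decay correction is needed, so Y_obs = Y = 0.430.
Q·(S₀ − S) = 467 × (710 − 27.3) × 10⁻³ = 318.8 kg/d removed.
Net biomass production P_X = Y_obs × Q·(S₀ − S) = 0.4300 × 318.8 = 137.1 kg VSS/d.

P_X ≈ 137 kg VSS/d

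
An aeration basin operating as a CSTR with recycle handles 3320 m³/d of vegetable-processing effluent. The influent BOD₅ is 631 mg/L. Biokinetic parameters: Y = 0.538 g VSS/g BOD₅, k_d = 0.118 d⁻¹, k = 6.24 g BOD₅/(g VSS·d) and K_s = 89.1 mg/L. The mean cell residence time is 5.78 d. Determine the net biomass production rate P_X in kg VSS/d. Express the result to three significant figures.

Effluent substrate depends only on kinetics and SRT: S = K_s(1 + k_d θ_c) / [θ_c(Yk − k_d) − 1] = 89.1 × (1 + 0.118 × 5.78) / [5.78 × (0.538 × 6.24 − 0.118) − 1] = 149.9 / 17.72 = 8.457 mg/L.
Y_obs = Y / (1 + k_d θ_c) = 0.538 / (1 + 0.118 × 5.78) = 0.538 / 1.682 = 0.3198.
Mass of BOD₅ removed per day: Q(S₀ − S) = 3320 × 622.5 g/m³ = 2067 kg/d.
Biomass produced: P_X = Y_obs·Q·ΔS = 0.3198 × 2067 ≈ 661.1 kg VSS/d.

P_X ≈ 661 kg VSS/d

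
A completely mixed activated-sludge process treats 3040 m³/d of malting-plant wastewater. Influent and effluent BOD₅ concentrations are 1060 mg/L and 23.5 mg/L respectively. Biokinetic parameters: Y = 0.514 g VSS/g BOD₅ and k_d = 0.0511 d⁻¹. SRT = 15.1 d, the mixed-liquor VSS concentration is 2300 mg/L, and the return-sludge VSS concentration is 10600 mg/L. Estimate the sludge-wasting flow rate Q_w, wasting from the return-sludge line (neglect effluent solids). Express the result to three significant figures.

Steady-state biomass mass balance: V·X·(1 + k_d·θ_c) = Y·Q·(S₀ − S)·θ_c, so V = 0.514 × 3040 × (1060 − 23.5) × 15.1 / [2300 × (1 + 0.0511 × 15.1)] = 2.45×10^7 / 4075 = 6002 m³.
θ_c = V·X/(Q_w·X_r) when wasting from the recycle, so Q_w = V·X/(θ_c·X_r) = 6002 × 2300 / (15.1 × 10600) = 86.24 m³/d.

Q_w ≈ 86.2 m³/d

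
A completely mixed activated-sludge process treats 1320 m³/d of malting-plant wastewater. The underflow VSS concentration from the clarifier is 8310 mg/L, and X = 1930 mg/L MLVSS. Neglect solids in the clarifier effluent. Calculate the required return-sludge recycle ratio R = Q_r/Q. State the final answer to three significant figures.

R ≈ 0.303

Mass balance around the secondary clarifier (neglecting effluent solids): R = X / (X_r − X) = 1930 / (8310 − 1930) = 0.3025.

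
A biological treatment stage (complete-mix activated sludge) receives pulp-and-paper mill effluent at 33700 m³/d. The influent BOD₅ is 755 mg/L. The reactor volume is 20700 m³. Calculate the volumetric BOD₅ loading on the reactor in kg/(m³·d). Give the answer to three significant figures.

Volumetric loading L_v = Q·S₀ / V = 33700 × 755 g/m³ / 20700 m³ = 1229 g/(m³·d) = 1.229 kg BOD₅/(m³·d).

L_v ≈ 1.23 kg BOD₅/(m³·d)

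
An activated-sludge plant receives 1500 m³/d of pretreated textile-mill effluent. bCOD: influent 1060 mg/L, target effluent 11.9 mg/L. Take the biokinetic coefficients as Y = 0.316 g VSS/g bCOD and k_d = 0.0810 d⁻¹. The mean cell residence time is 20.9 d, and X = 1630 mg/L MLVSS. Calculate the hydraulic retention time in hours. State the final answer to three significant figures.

Steady-state biomass mass balance: V·X·(1 + k_d·θ_c) = Y·Q·(S₀ − S)·θ_c, so V = 0.316 × 1500 × (1060 − 11.9) × 20.9 / [1630 × (1 + 0.0810 × 20.9)] = 1.04×10^7 / 4389 = 2365 m³.
Hydraulic retention time τ = V/Q = 2365 / 1500 = 1.577 d = 37.85 h.

τ ≈ 37.8 h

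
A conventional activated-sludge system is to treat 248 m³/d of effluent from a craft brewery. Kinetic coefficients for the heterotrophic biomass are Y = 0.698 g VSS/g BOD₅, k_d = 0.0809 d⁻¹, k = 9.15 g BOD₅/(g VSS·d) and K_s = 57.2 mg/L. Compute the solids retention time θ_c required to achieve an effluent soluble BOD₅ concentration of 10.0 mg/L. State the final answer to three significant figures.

Specific growth rate at S = 10.0 mg/L: μ = YkS/(K_s+S) = 0.698·9.15·10.0/(57.2+10.0) = 0.9504 d⁻¹.
θ_c = 1/(μ − k_d) = 1/(0.9504 − 0.0809) = 1/0.8695 = 1.150 d.

θ_c ≈ 1.15 d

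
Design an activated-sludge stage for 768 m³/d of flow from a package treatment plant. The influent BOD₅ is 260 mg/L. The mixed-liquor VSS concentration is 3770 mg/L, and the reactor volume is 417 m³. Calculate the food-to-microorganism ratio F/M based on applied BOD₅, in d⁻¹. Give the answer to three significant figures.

F/M = Q·S₀ / (V·X) = 768 × 260 / (417.0 × 3770) = 0.1270 g BOD₅·(g VSS·d)⁻¹.

F/M ≈ 0.127 d⁻¹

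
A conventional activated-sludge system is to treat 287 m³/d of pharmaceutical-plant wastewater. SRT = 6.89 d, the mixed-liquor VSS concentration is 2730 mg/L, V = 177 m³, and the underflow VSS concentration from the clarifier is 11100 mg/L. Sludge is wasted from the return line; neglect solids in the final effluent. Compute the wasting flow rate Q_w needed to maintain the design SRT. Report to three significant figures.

Q_w = (V·X)/(θ_c X_r) = 177.0 × 2730 / (6.89 × 11100) = 6.318 m³/d.

Q_w ≈ 6.32 m³/d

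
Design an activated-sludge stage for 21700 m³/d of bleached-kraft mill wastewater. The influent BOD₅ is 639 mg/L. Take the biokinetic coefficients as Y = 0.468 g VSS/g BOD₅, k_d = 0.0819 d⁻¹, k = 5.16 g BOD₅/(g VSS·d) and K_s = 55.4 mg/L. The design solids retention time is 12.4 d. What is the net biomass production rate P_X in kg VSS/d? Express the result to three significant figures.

Effluent substrate depends only on kinetics and SRT: S = K_s(1 + k_d θ_c) / [θ_c(Yk − k_d) − 1] = 55.4 × (1 + 0.0819 × 12.4) / [12.4 × (0.468 × 5.16 − 0.0819) − 1] = 111.7 / 27.93 = 3.998 mg/L.
Y_obs = Y / (1 + k_d θ_c) = 0.468 / (1 + 0.0819 × 12.4) = 0.468 / 2.016 = 0.2322.
Substrate removed = Q·(S₀ − S) = 21700 m³/d × (639 − 4.00) g/m³ = 1.38×10^7 g/d = 13780 kg/d.
Biomass produced: P_X = Y_obs·Q·ΔS = 0.2322 × 13780 ≈ 3200 kg VSS/d.

P_X ≈ 3200 kg VSS/d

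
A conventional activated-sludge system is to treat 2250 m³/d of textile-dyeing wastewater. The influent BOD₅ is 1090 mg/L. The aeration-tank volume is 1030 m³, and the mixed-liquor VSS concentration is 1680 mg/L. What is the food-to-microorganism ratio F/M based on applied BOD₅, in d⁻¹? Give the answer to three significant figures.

Food-to-microorganism ratio F/M = Q S₀ / (V X) = 2250 × 1090 / (1030 × 1680) = 1.417 d⁻¹.

F/M ≈ 1.42 d⁻¹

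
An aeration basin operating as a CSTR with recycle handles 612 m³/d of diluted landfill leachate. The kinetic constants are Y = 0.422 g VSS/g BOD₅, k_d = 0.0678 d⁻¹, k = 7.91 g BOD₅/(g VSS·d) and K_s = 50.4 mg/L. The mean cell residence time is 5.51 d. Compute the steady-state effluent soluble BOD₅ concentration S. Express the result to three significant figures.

Effluent substrate depends only on kinetics and SRT: S = K_s(1 + k_d θ_c) / [θ_c(Yk − k_d) − 1] = 50.4 × (1 + 0.0678 × 5.51) / [5.51 × (0.422 × 7.91 − 0.0678) − 1] = 69.23 / 17.02 = 4.068 mg/L.

S ≈ 4.07 mg/L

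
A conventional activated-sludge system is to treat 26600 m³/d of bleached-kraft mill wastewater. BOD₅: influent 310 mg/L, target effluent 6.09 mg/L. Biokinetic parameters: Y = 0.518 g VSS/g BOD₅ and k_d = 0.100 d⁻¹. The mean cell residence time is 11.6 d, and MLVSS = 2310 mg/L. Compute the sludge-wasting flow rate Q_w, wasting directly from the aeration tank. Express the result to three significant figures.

Q_w ≈ 839 m³/d

Rearranging the biomass balance for a CMAS with decay, V = Y·Q·ΔS·θ_c / [X·(1+k_d θ_c)] = 0.518 × 26600 × (310 − 6.09) × 11.6 / [2310 × (1 + 0.100 × 11.6)] = 4.86×10^7 / 4990 = 9735 m³.
For wasting at MLVSS concentration, Q_w = V/θ_c = 9735/11.6 = 839.2 m³/d.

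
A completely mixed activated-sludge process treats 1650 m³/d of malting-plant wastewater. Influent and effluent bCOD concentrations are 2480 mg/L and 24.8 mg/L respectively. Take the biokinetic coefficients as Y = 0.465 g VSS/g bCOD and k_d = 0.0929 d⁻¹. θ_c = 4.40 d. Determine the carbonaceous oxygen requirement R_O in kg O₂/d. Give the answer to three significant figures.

Correct the yield for decay: Y_obs = Y/(1 + k_d θ_c) = 0.465 / (1 + 0.0929 × 4.40) = 0.465 / 1.409 = 0.3301.
Q·(S₀ − S) = 1650 × (2480 − 24.8) × 10⁻³ = 4051 kg/d removed.
Net sludge production P_X = 0.3301 × 4051 = 1337 kg VSS/d.
R_O = Q·(S₀ − S) − 1.42·P_X = 4051 − 1.42 × 1337 = 2152 kg O₂/d.

R_O ≈ 2150 kg O₂/d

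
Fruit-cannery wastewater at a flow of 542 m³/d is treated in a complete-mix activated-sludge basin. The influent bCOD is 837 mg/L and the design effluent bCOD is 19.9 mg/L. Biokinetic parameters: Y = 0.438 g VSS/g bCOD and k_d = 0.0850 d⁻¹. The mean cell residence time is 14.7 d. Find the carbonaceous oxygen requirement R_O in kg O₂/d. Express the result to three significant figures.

The observed yield is Y_obs = Y/(1 + k_d·θ_c) = 0.438 / (1 + 0.0850 × 14.7) = 0.438 / 2.250 = 0.1947 g VSS per g bCOD removed.
Q·(S₀ − S) = 542 × (837 − 19.9) × 10⁻³ = 442.9 kg/d removed.
Net sludge production P_X = 0.1947 × 442.9 = 86.23 kg VSS/d.
Carbonaceous O₂ demand = substrate oxidised − cell-mass equivalent = 442.9 − 1.42 × 86.23 = 320.4 kg O₂/d.

R_O ≈ 320 kg O₂/d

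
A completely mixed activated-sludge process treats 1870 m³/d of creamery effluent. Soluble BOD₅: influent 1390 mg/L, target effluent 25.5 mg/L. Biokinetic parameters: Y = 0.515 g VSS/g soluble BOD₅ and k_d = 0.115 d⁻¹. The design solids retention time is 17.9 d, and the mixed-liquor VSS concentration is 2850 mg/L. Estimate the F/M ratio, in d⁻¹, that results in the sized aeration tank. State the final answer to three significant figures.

Steady-state biomass mass balance: V·X·(1 + k_d·θ_c) = Y·Q·(S₀ − S)·θ_c, so V = 0.515 × 1870 × (1390 − 25.5) × 17.9 / [2850 × (1 + 0.115 × 17.9)] = 2.35×10^7 / 8717 = 2698 m³.
F/M = applied load / biomass = Q·S₀/(V·X) = 1870 × 1390 / (2698 × 2850) = 0.3380 d⁻¹.

F/M ≈ 0.338 d⁻¹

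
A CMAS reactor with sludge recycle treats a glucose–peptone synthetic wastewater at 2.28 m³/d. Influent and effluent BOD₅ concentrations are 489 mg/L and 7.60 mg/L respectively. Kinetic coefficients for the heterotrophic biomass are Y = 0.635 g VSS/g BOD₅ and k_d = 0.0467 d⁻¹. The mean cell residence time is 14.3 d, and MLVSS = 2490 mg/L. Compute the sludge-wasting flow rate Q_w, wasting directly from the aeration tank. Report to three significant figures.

Q_w ≈ 0.168 m³/d

From the SRT design equation V = Y Q (S₀−S) θ_c / [X (1 + k_d θ_c)] = 0.635 × 2.28 × (489 − 7.60) × 14.3 / [2490 × (1 + 0.0467 × 14.3)] = 9.97×10^3 / 4153 = 2.400 m³.
Wasting from the aeration tank: Q_w = V / θ_c = 2.400 / 14.3 = 0.1678 m³/d.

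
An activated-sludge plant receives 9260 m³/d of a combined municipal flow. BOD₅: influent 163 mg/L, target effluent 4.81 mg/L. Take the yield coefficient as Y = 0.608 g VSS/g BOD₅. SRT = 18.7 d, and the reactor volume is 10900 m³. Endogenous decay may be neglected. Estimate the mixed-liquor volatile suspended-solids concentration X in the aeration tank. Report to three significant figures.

X = Y·Q·ΔS·θ_c / V = 0.608 × 9260 × (163 − 4.81) × 18.7 / 10900 = 1528 mg/L.

X ≈ 1530 mg/L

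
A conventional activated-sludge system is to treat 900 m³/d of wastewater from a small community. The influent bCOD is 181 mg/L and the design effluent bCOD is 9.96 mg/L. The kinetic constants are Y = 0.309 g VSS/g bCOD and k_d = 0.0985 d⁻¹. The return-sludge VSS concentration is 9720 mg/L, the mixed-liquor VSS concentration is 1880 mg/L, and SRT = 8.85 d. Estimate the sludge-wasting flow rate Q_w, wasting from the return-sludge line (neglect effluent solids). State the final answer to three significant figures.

Q_w ≈ 2.61 m³/d

From the SRT design equation V = Y Q (S₀−S) θ_c / [X (1 + k_d θ_c)] = 0.309 × 900 × (181 − 9.96) × 8.85 / [1880 × (1 + 0.0985 × 8.85)] = 4.21×10^5 / 3519 = 119.6 m³.
Wasting from the return line (neglecting effluent solids): Q_w = V·X / (θ_c·X_r) = 119.6 × 1880 / (8.85 × 9720) = 2.615 m³/d.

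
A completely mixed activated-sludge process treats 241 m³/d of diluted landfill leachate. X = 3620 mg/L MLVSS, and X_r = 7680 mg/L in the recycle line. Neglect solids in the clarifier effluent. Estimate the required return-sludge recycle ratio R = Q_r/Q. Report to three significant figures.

R ≈ 0.892

R = Q_r/Q = X/(X_r − X) = 3620 / (7680 − 3620) = 0.8916.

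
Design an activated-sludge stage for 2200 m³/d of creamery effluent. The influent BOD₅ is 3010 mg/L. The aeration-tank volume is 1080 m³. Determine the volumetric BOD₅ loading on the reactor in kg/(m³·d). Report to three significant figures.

Volumetric loading L_v = Q·S₀ / V = 2200 × 3010 g/m³ / 1080 m³ = 6131 g/(m³·d) = 6.131 kg BOD₅/(m³·d).

L_v ≈ 6.13 kg BOD₅/(m³·d)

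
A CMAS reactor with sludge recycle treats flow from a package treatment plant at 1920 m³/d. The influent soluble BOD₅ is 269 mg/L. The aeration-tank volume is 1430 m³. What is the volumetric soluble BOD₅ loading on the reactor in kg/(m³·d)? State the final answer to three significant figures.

L_v = Q S₀ / V = 1920 × 269 × 10⁻³ / 1430 = 0.3612 kg/(m³·d).

L_v ≈ 0.361 kg soluble BOD₅/(m³·d)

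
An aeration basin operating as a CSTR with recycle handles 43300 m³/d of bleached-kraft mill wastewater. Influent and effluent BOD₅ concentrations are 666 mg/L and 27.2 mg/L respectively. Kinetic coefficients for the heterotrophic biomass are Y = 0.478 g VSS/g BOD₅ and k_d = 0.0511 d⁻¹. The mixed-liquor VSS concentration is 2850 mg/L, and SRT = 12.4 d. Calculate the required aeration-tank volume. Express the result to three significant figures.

V ≈ 35200 m³

Steady-state biomass mass balance: V·X·(1 + k_d·θ_c) = Y·Q·(S₀ − S)·θ_c, so V = 0.478 × 43300 × (666 − 27.2) × 12.4 / [2850 × (1 + 0.0511 × 12.4)] = 1.64×10^8 / 4656 = 35213 m³.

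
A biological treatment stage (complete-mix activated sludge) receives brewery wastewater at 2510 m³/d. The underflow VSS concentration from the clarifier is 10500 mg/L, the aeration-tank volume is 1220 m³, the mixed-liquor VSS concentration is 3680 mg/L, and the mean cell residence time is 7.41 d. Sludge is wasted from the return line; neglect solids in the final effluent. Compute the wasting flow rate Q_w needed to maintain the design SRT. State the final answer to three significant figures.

Q_w = (V·X)/(θ_c X_r) = 1220 × 3680 / (7.41 × 10500) = 57.70 m³/d.

Q_w ≈ 57.7 m³/d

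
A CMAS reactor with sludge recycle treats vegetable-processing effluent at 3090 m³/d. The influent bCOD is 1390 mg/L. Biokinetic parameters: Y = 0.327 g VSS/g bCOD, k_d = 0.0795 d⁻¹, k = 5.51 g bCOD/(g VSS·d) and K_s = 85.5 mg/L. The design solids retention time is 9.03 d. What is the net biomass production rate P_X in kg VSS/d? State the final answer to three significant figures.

P_X ≈ 812 kg VSS/d

From the Monod/SRT balance for a CMAS, S = K_s·(1+k_d θ_c)/[θ_c·(Y k − k_d) − 1] = 85.5 × (1 + 0.0795 × 9.03) / [9.03 × (0.327 × 5.51 − 0.0795) − 1] = 146.9 / 14.55 = 10.09 mg/L.
Observed yield with endogenous decay: Y_obs = Y / (1 + k_d·θ_c) = 0.327 / (1 + 0.0795 × 9.03) = 0.327 / 1.718 = 0.1904 g VSS/g bCOD.
Mass of bCOD removed per day: Q(S₀ − S) = 3090 × 1380 g/m³ = 4264 kg/d.
P_X = Y_obs · Q(S₀ − S) = 0.1904 × 4264 = 811.6 kg VSS/d.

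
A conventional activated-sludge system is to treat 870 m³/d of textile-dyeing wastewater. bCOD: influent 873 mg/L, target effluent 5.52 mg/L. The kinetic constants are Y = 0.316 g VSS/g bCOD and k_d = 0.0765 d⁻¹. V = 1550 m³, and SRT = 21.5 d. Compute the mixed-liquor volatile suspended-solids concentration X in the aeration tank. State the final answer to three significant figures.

From V·X·(1 + k_d·θ_c) = Y·Q·(S₀ − S)·θ_c: X = 0.316 × 870 × (873 − 5.52) × 21.5 / [1550 × (1 + 0.0765 × 21.5)] = 1251 mg/L.

X ≈ 1250 mg/L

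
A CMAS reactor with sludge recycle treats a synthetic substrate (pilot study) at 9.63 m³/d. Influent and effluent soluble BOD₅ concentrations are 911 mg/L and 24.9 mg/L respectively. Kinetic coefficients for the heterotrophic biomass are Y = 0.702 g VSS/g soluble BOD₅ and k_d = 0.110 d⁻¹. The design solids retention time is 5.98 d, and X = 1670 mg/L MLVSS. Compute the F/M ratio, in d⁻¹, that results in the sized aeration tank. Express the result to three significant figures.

F/M ≈ 0.406 d⁻¹

Rearranging the biomass balance for a CMAS with decay, V = Y·Q·ΔS·θ_c / [X·(1+k_d θ_c)] = 0.702 × 9.63 × (911 − 24.9) × 5.98 / [1670 × (1 + 0.110 × 5.98)] = 3.58×10^4 / 2769 = 12.94 m³.
F/M = Q·S₀ / (V·X) = 9.63 × 911 / (12.94 × 1670) = 0.4060 g soluble BOD₅·(g VSS·d)⁻¹.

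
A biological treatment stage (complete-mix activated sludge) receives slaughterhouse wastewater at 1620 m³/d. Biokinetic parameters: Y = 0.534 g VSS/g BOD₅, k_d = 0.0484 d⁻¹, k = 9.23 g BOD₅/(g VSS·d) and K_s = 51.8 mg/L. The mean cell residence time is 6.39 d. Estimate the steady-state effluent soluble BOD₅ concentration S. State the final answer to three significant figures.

S ≈ 2.25 mg/L

From the Monod/SRT balance for a CMAS, S = K_s·(1+k_d θ_c)/[θ_c·(Y k − k_d) − 1] = 51.8 × (1 + 0.0484 × 6.39) / [6.39 × (0.534 × 9.23 − 0.0484) − 1] = 67.82 / 30.19 = 2.247 mg/L.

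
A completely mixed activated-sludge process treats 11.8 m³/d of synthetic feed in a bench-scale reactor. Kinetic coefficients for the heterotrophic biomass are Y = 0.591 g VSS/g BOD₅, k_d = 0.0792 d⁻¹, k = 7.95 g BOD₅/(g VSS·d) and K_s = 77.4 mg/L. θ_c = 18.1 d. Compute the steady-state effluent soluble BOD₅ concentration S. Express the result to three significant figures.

S ≈ 2.28 mg/L

For a completely mixed reactor with recycle the Lawrence–McCarty relation gives S = K_s·(1 + k_d·θ_c) / [θ_c·(Y·k − k_d) − 1] = 77.4 × (1 + 0.0792 × 18.1) / [18.1 × (0.591 × 7.95 − 0.0792) − 1] = 188.4 / 82.61 = 2.280 mg/L.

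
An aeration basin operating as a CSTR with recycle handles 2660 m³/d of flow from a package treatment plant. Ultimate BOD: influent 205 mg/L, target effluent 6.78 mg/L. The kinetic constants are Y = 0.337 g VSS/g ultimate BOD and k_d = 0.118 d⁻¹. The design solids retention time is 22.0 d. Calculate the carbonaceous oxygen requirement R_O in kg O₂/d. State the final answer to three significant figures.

The observed yield is Y_obs = Y/(1 + k_d·θ_c) = 0.337 / (1 + 0.118 × 22.0) = 0.337 / 3.596 = 0.09372 g VSS per g ultimate BOD removed.
Q·(S₀ − S) = 2660 × (205 − 6.78) × 10⁻³ = 527.3 kg/d removed.
P_X = Y_obs·Q·(S₀ − S) = 0.09372 × 527.3 = 49.41 kg VSS/d.
R_O = Q·ΔS − 1.42 P_X = 527.3 − 70.17 = 457.1 kg O₂/d.

R_O ≈ 457 kg O₂/d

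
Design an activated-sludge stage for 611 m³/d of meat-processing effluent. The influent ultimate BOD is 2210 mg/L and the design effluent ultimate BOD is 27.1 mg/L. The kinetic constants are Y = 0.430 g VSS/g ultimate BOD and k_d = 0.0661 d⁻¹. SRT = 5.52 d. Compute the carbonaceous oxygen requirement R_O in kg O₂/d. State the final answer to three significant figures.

Correct the yield for decay: Y_obs = Y/(1 + k_d θ_c) = 0.430 / (1 + 0.0661 × 5.52) = 0.430 / 1.365 = 0.3150.
Substrate removed = Q·(S₀ − S) = 611 m³/d × (2210 − 27.1) g/m³ = 1.33×10^6 g/d = 1334 kg/d.
P_X = Y_obs·Q·(S₀ − S) = 0.3150 × 1334 = 420.2 kg VSS/d.
Carbonaceous O₂ demand = substrate oxidised − cell-mass equivalent = 1334 − 1.42 × 420.2 = 737.1 kg O₂/d.

R_O ≈ 737 kg O₂/d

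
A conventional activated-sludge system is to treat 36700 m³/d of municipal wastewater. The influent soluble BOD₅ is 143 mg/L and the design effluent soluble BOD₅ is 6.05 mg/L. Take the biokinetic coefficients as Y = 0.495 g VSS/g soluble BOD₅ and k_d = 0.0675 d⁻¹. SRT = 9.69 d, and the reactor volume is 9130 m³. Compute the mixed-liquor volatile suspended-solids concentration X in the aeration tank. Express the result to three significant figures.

X ≈ 1600 mg/L

Solving the biomass balance for X: X = Y Q (S₀−S) θ_c / [V (1+k_d θ_c)] = 0.495 × 36700 × (143 − 6.05) × 9.69 / [9130 × (1 + 0.0675 × 9.69)] = 1596 mg/L.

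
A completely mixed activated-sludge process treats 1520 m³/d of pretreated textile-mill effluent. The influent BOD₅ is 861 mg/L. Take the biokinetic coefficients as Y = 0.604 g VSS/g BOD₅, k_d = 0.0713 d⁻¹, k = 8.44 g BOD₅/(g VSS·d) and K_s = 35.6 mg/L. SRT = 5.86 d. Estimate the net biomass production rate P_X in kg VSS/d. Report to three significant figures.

P_X ≈ 556 kg VSS/d

For a completely mixed reactor with recycle the Lawrence–McCarty relation gives S = K_s·(1 + k_d·θ_c) / [θ_c·(Y·k − k_d) − 1] = 35.6 × (1 + 0.0713 × 5.86) / [5.86 × (0.604 × 8.44 − 0.0713) − 1] = 50.47 / 28.46 = 1.774 mg/L.
Observed yield with endogenous decay: Y_obs = Y / (1 + k_d·θ_c) = 0.604 / (1 + 0.0713 × 5.86) = 0.604 / 1.418 = 0.4260 g VSS/g BOD₅.
ΔS = 861 − 1.77 = 859.2 mg/L, so the substrate removal rate is 1520 × 859.2/1000 = 1306 kg BOD₅/d.
P_X = Y_obs · Q(S₀ − S) = 0.4260 × 1306 = 556.4 kg VSS/d.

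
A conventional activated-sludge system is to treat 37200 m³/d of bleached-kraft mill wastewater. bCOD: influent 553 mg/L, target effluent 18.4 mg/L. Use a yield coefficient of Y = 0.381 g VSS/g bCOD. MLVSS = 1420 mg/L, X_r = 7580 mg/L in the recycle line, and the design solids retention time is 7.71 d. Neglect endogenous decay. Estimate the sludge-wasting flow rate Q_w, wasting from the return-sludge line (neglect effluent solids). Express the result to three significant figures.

Q_w ≈ 1000 m³/d

Biomass mass balance (decay neglected): V·X = Y·Q·(S₀ − S)·θ_c, so V = 0.381 × 37200 × (553 − 18.4) × 7.71 / 1420 = 41140 m³.
θ_c = V·X/(Q_w·X_r) when wasting from the recycle, so Q_w = V·X/(θ_c·X_r) = 41140 × 1420 / (7.71 × 7580) = 999.6 m³/d.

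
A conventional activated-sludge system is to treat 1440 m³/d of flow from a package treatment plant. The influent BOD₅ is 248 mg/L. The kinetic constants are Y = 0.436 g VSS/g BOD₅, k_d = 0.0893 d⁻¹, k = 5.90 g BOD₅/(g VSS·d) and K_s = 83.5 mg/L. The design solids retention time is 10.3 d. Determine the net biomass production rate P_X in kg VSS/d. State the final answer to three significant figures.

P_X ≈ 79.0 kg VSS/d

From the Monod/SRT balance for a CMAS, S = K_s·(1+k_d θ_c)/[θ_c·(Y k − k_d) − 1] = 83.5 × (1 + 0.0893 × 10.3) / [10.3 × (0.436 × 5.90 − 0.0893) − 1] = 160.3 / 24.58 = 6.523 mg/L.
The observed yield is Y_obs = Y/(1 + k_d·θ_c) = 0.436 / (1 + 0.0893 × 10.3) = 0.436 / 1.920 = 0.2271 g VSS per g BOD₅ removed.
Substrate removed = Q·(S₀ − S) = 1440 m³/d × (248 − 6.52) g/m³ = 3.48×10^5 g/d = 347.7 kg/d.
So the net sludge growth is P_X = 0.2271 × 347.7 = 78.97 kg VSS/d.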